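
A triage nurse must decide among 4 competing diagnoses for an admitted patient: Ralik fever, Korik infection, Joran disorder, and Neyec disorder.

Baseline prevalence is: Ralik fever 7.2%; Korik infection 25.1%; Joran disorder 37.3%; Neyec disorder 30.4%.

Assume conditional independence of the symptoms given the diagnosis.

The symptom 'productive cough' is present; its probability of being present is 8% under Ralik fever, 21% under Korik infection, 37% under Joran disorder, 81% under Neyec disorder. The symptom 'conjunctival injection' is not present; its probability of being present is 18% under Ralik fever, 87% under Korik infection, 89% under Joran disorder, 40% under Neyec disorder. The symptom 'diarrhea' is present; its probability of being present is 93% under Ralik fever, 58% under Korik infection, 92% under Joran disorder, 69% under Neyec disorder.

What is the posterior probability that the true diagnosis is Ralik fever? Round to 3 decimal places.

0.035

For each hypothesis, the unnormalized posterior weight is prior × product of the symptom likelihoods (using 1 − P(present | H) for each absent symptom):
  Ralik fever: 0.072 × 0.08 × (1 − 0.18) × 0.93 = 0.0043926
  Korik infection: 0.251 × 0.21 × (1 − 0.87) × 0.58 = 0.0039743
  Joran disorder: 0.373 × 0.37 × (1 − 0.89) × 0.92 = 0.013967
  Neyec disorder: 0.304 × 0.81 × (1 − 0.40) × 0.69 = 0.10194
The unnormalized weights sum to 0.12428.
P(Ralik fever | evidence) = 0.0043926 / 0.12428 ≈ 0.035.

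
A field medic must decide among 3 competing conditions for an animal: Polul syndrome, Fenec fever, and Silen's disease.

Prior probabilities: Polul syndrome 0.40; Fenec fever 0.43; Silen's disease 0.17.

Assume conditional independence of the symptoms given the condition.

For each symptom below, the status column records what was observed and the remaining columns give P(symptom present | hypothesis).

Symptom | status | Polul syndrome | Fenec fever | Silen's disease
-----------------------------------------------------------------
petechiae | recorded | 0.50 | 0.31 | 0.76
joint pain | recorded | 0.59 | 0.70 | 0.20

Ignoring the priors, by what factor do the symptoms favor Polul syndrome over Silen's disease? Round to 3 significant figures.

The Bayes factor is the ratio of the joint likelihoods of the symptom pattern under the two hypotheses.
  Polul syndrome: 0.50 × 0.59 = 0.295
  Silen's disease: 0.76 × 0.20 = 0.152
Bayes factor = 0.295 / 0.152 ≈ 1.94

1.94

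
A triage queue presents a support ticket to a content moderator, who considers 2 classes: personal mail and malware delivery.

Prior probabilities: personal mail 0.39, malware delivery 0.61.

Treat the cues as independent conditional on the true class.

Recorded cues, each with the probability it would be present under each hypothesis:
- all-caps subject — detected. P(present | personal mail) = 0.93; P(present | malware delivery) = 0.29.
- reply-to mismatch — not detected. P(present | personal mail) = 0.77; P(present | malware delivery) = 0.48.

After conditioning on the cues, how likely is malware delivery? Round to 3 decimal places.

0.524

By Bayes' rule with conditional independence, the unnormalized weight for each hypothesis is prior × ∏ likelihoods (using 1 − P(present | H) for each absent cue):
  personal mail: 0.39 × 0.93 × (1 − 0.77) = 0.083421
  malware delivery: 0.61 × 0.29 × (1 − 0.48) = 0.091988
The unnormalized weights sum to 0.17541.
P(malware delivery | evidence) = 0.091988 / 0.17541 ≈ 0.524.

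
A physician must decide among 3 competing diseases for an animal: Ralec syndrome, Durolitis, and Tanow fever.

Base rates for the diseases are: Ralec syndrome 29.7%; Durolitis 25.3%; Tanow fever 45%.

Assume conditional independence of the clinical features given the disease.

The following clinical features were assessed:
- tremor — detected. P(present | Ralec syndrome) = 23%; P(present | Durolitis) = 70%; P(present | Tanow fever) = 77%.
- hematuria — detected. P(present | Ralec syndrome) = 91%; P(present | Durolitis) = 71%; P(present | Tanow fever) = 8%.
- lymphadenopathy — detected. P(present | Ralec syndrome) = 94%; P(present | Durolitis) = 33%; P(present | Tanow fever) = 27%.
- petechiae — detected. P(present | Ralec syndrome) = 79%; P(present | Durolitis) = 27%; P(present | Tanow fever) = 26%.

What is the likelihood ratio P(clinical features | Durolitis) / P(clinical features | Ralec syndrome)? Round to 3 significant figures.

The Bayes factor is the ratio of the joint likelihoods of the clinical feature pattern under the two hypotheses.
  Durolitis: 0.70 × 0.71 × 0.33 × 0.27 = 0.044283
  Ralec syndrome: 0.23 × 0.91 × 0.94 × 0.79 = 0.15543
Bayes factor = 0.044283 / 0.15543 ≈ 0.285

0.285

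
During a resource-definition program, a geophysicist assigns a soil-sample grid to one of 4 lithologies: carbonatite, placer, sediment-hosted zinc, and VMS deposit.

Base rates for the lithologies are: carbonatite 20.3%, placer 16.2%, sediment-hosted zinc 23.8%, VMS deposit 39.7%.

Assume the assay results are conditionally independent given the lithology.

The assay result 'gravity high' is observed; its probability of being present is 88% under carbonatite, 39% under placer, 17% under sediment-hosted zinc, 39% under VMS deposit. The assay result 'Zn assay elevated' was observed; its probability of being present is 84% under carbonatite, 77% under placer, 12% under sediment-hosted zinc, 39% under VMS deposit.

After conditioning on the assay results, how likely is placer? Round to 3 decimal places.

Multiply each prior by the joint likelihood of the assay result pattern:
  carbonatite: 0.203 × 0.88 × 0.84 = 0.15006
  placer: 0.162 × 0.39 × 0.77 = 0.048649
  sediment-hosted zinc: 0.238 × 0.17 × 0.12 = 0.0048552
  VMS deposit: 0.397 × 0.39 × 0.39 = 0.060384
Normalizing constant Z = 0.15006 + 0.048649 + 0.0048552 + 0.060384 = 0.26395.
P(placer | evidence) = 0.048649 / 0.26395 ≈ 0.184.

0.184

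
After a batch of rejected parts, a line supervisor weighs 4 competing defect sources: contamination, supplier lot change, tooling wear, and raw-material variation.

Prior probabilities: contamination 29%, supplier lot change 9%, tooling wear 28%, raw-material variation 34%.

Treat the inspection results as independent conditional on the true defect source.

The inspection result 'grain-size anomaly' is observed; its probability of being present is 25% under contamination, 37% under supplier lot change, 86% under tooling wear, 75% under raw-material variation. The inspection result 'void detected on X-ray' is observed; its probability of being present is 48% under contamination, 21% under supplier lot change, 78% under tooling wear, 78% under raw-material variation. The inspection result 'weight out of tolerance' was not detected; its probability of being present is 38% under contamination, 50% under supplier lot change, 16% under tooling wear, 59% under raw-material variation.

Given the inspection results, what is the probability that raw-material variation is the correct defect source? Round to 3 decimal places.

Multiply each prior by the joint likelihood of the inspection result pattern (using 1 − P(present | H) for each absent inspection result):
  contamination: 0.29 × 0.25 × 0.48 × (1 − 0.38) = 0.021576
  supplier lot change: 0.09 × 0.37 × 0.21 × (1 − 0.50) = 0.0034965
  tooling wear: 0.28 × 0.86 × 0.78 × (1 − 0.16) = 0.15777
  raw-material variation: 0.34 × 0.75 × 0.78 × (1 − 0.59) = 0.081549
Marginal likelihood of the evidence = 0.26439.
P(raw-material variation | evidence) = 0.081549 / 0.26439 ≈ 0.308.

0.308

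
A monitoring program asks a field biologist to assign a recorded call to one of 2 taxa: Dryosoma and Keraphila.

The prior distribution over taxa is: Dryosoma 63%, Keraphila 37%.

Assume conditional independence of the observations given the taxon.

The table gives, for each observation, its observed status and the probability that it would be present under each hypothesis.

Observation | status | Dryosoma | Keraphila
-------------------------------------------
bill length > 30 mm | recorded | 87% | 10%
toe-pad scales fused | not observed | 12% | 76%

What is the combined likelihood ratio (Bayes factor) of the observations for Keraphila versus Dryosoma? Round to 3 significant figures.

0.0313

Take the product of per-observation likelihoods under each hypothesis (using 1 − P(present | H) for each absent observation), then divide.
  Keraphila: 0.10 × (1 − 0.76) = 0.024
  Dryosoma: 0.87 × (1 − 0.12) = 0.7656
Bayes factor = 0.024 / 0.7656 ≈ 0.0313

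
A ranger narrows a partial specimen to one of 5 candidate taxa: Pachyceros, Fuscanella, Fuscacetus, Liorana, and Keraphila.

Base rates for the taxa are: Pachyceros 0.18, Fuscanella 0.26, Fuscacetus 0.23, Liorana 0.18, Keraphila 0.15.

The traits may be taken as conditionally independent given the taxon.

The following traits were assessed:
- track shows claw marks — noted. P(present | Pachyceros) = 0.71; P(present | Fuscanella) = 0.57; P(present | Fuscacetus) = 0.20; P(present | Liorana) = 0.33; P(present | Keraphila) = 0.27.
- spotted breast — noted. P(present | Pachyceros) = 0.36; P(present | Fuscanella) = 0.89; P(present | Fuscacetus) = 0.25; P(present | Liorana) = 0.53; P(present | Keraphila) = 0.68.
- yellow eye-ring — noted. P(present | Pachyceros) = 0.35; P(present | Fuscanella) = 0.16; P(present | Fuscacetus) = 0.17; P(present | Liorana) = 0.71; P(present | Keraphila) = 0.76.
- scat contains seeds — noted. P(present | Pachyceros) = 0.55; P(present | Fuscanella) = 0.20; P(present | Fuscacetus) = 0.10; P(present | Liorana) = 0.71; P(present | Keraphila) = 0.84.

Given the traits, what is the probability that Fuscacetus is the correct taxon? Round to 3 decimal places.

0.004

For each hypothesis, the unnormalized posterior weight is prior × product of the trait likelihoods:
  Pachyceros: 0.18 × 0.71 × 0.36 × 0.35 × 0.55 = 0.0088565
  Fuscanella: 0.26 × 0.57 × 0.89 × 0.16 × 0.20 = 0.0042207
  Fuscacetus: 0.23 × 0.20 × 0.25 × 0.17 × 0.10 = 0.0001955
  Liorana: 0.18 × 0.33 × 0.53 × 0.71 × 0.71 = 0.01587
  Keraphila: 0.15 × 0.27 × 0.68 × 0.76 × 0.84 = 0.017582
Normalizing constant Z = 0.0088565 + 0.0042207 + 0.0001955 + 0.01587 + 0.017582 = 0.046724.
P(Fuscacetus | evidence) = 0.0001955 / 0.046724 ≈ 0.004.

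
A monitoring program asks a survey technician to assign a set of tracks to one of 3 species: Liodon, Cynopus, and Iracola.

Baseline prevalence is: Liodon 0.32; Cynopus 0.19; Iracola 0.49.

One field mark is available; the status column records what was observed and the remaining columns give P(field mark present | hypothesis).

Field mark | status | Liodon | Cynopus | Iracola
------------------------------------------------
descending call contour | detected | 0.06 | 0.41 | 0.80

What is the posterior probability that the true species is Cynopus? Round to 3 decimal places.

Multiply each prior by the likelihood of the field mark:
  Liodon: 0.32 × 0.06 = 0.0192
  Cynopus: 0.19 × 0.41 = 0.0779
  Iracola: 0.49 × 0.80 = 0.392
Marginal likelihood of the evidence = 0.4891.
P(Cynopus | evidence) = 0.0779 / 0.4891 ≈ 0.159.

0.159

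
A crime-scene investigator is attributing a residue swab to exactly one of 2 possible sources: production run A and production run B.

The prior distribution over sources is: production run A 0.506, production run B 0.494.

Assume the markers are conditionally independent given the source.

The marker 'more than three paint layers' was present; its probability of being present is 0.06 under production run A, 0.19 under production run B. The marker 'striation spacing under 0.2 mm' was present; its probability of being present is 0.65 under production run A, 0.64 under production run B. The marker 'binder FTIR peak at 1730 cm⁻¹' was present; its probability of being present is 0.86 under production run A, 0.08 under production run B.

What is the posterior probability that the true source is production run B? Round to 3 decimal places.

0.221

Multiply each prior by the joint likelihood of the marker pattern:
  production run A: 0.506 × 0.06 × 0.65 × 0.86 = 0.016971
  production run B: 0.494 × 0.19 × 0.64 × 0.08 = 0.0048056
Marginal likelihood of the evidence = 0.021777.
P(production run B | evidence) = 0.0048056 / 0.021777 ≈ 0.221.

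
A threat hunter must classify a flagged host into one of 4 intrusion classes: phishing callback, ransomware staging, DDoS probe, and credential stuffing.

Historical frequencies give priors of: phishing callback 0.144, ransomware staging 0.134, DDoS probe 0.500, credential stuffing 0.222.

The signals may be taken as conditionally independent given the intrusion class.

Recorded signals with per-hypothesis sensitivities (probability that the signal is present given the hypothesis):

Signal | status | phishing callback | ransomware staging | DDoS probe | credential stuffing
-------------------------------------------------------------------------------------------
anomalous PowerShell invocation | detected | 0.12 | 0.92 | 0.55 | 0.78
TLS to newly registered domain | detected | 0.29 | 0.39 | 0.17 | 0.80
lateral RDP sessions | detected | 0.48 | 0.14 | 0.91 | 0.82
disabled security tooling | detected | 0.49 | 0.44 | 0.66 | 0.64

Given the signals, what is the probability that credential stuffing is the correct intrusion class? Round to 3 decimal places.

For each hypothesis, the unnormalized posterior weight is prior × product of the signal likelihoods:
  phishing callback: 0.144 × 0.12 × 0.29 × 0.48 × 0.49 = 0.0011786
  ransomware staging: 0.134 × 0.92 × 0.39 × 0.14 × 0.44 = 0.0029617
  DDoS probe: 0.500 × 0.55 × 0.17 × 0.91 × 0.66 = 0.028078
  credential stuffing: 0.222 × 0.78 × 0.80 × 0.82 × 0.64 = 0.072699
Normalizing constant Z = 0.0011786 + 0.0029617 + 0.028078 + 0.072699 = 0.10492.
P(credential stuffing | evidence) = 0.072699 / 0.10492 ≈ 0.693.

0.693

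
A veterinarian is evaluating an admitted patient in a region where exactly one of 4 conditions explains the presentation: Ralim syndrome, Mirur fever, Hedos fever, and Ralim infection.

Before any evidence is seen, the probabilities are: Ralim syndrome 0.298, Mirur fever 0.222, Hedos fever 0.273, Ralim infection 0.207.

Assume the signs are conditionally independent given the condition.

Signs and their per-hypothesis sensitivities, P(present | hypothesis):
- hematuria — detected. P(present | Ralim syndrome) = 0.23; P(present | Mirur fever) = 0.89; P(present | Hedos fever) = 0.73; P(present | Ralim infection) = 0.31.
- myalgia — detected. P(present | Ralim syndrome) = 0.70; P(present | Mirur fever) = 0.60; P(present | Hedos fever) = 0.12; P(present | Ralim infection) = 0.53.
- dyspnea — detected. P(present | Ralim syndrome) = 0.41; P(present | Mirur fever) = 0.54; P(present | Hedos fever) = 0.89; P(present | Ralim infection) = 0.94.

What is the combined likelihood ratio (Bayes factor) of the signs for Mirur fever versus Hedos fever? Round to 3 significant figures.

3.70

Take the product of per-sign likelihoods under each hypothesis, then divide.
  Mirur fever: 0.89 × 0.60 × 0.54 = 0.28836
  Hedos fever: 0.73 × 0.12 × 0.89 = 0.077964
Bayes factor = 0.28836 / 0.077964 ≈ 3.70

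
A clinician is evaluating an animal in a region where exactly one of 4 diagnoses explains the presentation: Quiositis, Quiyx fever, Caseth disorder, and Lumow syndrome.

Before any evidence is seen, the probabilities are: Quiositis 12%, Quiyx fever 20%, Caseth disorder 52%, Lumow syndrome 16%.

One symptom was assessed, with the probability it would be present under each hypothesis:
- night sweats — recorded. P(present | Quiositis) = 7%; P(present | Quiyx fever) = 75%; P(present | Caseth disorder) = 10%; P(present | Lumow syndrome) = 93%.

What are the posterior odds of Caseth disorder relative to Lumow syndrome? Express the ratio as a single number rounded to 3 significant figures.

0.349

The normalizing constant cancels in an odds ratio, so compute prior × likelihood for the two hypotheses only:
  Caseth disorder: 0.52 × 0.10 = 0.052
  Lumow syndrome: 0.16 × 0.93 = 0.1488
Odds(Caseth disorder : Lumow syndrome) = 0.052 / 0.1488 ≈ 0.349.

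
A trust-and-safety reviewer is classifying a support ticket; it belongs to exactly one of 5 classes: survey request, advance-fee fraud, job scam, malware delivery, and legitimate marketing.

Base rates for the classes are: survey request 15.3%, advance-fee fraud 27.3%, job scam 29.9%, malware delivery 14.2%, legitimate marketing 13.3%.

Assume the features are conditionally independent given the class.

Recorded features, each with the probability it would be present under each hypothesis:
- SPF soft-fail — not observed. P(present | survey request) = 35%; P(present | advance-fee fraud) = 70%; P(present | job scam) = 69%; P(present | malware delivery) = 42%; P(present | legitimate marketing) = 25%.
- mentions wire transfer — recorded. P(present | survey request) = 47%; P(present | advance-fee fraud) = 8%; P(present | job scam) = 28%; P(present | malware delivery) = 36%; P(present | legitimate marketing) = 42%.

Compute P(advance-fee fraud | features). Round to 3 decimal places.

For each hypothesis, the unnormalized posterior weight is prior × product of the feature likelihoods (using 1 − P(present | H) for each absent feature):
  survey request: 0.153 × (1 − 0.35) × 0.47 = 0.046741
  advance-fee fraud: 0.273 × (1 − 0.70) × 0.08 = 0.006552
  job scam: 0.299 × (1 − 0.69) × 0.28 = 0.025953
  malware delivery: 0.142 × (1 − 0.42) × 0.36 = 0.02965
  legitimate marketing: 0.133 × (1 − 0.25) × 0.42 = 0.041895
Normalizing constant Z = 0.046741 + 0.006552 + 0.025953 + 0.02965 + 0.041895 = 0.15079.
P(advance-fee fraud | evidence) = 0.006552 / 0.15079 ≈ 0.043.

0.043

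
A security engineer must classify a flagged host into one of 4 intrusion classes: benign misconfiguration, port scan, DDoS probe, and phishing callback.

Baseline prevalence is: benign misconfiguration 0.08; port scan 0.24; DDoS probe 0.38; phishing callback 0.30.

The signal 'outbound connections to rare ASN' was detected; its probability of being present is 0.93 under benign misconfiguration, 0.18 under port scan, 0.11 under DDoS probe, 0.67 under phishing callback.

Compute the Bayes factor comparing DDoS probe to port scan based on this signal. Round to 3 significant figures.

The Bayes factor is the ratio of the two likelihoods.
  DDoS probe: 0.11
  port scan: 0.18
Bayes factor = 0.11 / 0.18 ≈ 0.611

0.611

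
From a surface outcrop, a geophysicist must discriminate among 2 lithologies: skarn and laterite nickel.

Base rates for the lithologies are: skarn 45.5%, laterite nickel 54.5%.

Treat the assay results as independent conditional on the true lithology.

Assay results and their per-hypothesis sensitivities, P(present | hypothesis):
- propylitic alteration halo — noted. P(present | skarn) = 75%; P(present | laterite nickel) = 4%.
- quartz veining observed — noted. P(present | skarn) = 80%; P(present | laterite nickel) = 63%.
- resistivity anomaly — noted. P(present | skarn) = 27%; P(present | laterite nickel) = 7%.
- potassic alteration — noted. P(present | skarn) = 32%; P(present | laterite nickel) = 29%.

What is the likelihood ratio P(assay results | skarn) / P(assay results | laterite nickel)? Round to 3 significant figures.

101

Joint likelihood of the assay result pattern under each hypothesis:
  skarn: 0.75 × 0.80 × 0.27 × 0.32 = 0.05184
  laterite nickel: 0.04 × 0.63 × 0.07 × 0.29 = 0.00051156
Bayes factor = 0.05184 / 0.00051156 ≈ 101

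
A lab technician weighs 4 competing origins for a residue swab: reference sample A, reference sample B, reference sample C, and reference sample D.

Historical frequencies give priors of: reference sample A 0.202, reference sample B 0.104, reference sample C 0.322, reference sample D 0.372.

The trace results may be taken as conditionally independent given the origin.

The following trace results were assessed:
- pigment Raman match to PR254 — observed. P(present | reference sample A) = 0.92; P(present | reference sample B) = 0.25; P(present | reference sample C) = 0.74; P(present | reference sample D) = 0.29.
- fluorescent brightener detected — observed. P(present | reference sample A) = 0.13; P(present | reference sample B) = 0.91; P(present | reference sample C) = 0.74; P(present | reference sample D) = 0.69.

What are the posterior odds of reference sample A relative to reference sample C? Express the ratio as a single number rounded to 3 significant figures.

0.137

Unnormalized posterior weight (prior times the trace result likelihoods) for each of the two hypotheses:
  reference sample A: 0.202 × 0.92 × 0.13 = 0.024159
  reference sample C: 0.322 × 0.74 × 0.74 = 0.17633
Odds(reference sample A : reference sample C) = 0.024159 / 0.17633 ≈ 0.137.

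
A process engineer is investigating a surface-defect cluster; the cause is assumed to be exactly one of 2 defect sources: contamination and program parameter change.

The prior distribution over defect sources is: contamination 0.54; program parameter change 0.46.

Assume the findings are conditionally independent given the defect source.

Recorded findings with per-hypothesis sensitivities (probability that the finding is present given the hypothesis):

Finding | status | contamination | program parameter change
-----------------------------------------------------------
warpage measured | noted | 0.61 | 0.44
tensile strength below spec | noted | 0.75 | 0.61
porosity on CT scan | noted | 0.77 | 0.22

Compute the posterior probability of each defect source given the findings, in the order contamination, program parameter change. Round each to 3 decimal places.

0.875, 0.125

By Bayes' rule with conditional independence, the unnormalized weight for each hypothesis is prior × ∏ likelihoods:
  contamination: 0.54 × 0.61 × 0.75 × 0.77 = 0.19023
  program parameter change: 0.46 × 0.44 × 0.61 × 0.22 = 0.027162
Normalizing constant Z = 0.19023 + 0.027162 = 0.21739.
P(contamination | evidence) = 0.19023 / 0.21739 ≈ 0.875
P(program parameter change | evidence) = 0.027162 / 0.21739 ≈ 0.125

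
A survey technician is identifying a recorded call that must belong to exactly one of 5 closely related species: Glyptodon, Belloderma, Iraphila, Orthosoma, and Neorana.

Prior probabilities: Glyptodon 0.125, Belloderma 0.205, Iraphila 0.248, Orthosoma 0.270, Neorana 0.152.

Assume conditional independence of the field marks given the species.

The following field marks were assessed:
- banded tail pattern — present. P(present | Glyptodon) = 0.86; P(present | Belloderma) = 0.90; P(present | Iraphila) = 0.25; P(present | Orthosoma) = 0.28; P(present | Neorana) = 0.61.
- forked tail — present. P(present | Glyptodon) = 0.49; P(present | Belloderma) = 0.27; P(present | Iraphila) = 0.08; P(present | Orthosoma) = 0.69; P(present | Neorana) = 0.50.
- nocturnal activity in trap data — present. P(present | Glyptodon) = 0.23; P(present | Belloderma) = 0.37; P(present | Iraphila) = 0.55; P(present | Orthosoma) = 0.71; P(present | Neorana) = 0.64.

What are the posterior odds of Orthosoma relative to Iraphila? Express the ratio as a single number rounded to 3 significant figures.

The normalizing constant cancels in an odds ratio, so compute prior × likelihood for the two hypotheses only:
  Orthosoma: 0.270 × 0.28 × 0.69 × 0.71 = 0.037036
  Iraphila: 0.248 × 0.25 × 0.08 × 0.55 = 0.002728
Odds(Orthosoma : Iraphila) = 0.037036 / 0.002728 ≈ 13.6.

13.6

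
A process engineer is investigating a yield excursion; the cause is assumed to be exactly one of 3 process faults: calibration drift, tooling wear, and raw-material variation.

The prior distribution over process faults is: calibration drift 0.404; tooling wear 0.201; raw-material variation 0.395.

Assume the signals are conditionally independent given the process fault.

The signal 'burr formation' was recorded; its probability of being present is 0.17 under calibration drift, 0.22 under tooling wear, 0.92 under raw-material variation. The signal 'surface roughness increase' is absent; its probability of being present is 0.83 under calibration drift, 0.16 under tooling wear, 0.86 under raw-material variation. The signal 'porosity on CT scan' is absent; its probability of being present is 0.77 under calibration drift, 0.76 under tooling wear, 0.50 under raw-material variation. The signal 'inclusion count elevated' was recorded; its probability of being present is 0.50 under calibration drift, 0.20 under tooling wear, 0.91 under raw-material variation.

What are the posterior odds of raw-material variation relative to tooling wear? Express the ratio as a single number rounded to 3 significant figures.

13.0

The normalizing constant cancels in an odds ratio, so compute prior × likelihood for the two hypotheses only (using 1 − P(present | H) for each absent signal):
  raw-material variation: 0.395 × 0.92 × (1 − 0.86) × (1 − 0.50) × 0.91 = 0.023149
  tooling wear: 0.201 × 0.22 × (1 − 0.16) × (1 − 0.76) × 0.20 = 0.001783
Odds(raw-material variation : tooling wear) = 0.023149 / 0.001783 ≈ 13.0.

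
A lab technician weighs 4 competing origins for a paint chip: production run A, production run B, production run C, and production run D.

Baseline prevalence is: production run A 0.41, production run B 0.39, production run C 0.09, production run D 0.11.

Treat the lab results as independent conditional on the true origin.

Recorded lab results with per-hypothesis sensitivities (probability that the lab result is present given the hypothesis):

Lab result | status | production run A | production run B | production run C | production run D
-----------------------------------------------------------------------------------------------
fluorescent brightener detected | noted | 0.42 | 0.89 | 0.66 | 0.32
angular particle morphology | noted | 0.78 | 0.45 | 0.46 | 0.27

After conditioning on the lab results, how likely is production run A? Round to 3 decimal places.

By Bayes' rule with conditional independence, the unnormalized weight for each hypothesis is prior × ∏ likelihoods:
  production run A: 0.41 × 0.42 × 0.78 = 0.13432
  production run B: 0.39 × 0.89 × 0.45 = 0.1562
  production run C: 0.09 × 0.66 × 0.46 = 0.027324
  production run D: 0.11 × 0.32 × 0.27 = 0.009504
Normalizing constant Z = 0.13432 + 0.1562 + 0.027324 + 0.009504 = 0.32734.
P(production run A | evidence) = 0.13432 / 0.32734 ≈ 0.410.

0.410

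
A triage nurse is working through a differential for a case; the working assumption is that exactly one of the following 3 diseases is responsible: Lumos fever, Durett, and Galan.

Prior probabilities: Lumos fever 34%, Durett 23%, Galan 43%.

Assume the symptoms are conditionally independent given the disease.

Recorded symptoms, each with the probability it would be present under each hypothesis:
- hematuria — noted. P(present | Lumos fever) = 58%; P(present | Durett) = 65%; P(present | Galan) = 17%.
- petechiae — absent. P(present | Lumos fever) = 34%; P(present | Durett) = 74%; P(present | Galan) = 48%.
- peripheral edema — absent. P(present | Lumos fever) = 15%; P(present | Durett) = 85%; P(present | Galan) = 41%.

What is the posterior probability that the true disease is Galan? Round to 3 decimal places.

By Bayes' rule with conditional independence, the unnormalized weight for each hypothesis is prior × ∏ likelihoods (using 1 − P(present | H) for each absent symptom):
  Lumos fever: 0.34 × 0.58 × (1 − 0.34) × (1 − 0.15) = 0.11063
  Durett: 0.23 × 0.65 × (1 − 0.74) × (1 − 0.85) = 0.0058305
  Galan: 0.43 × 0.17 × (1 − 0.48) × (1 − 0.41) = 0.022427
Normalizing constant Z = 0.11063 + 0.0058305 + 0.022427 = 0.13889.
P(Galan | evidence) = 0.022427 / 0.13889 ≈ 0.161.

0.161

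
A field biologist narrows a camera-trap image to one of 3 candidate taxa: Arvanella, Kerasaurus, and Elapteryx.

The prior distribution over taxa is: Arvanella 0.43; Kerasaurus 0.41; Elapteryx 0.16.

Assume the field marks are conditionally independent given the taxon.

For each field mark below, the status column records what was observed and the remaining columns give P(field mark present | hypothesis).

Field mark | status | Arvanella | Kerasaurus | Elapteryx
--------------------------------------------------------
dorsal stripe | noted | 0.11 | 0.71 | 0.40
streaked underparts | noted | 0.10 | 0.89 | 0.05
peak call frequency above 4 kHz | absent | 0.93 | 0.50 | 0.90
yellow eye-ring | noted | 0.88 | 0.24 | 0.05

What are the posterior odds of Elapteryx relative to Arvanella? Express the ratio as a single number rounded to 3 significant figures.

0.0549

The normalizing constant cancels in an odds ratio, so compute prior × likelihood for the two hypotheses only (using 1 − P(present | H) for each absent field mark):
  Elapteryx: 0.16 × 0.40 × 0.05 × (1 − 0.90) × 0.05 = 1.6e-05
  Arvanella: 0.43 × 0.11 × 0.10 × (1 − 0.93) × 0.88 = 0.00029137
Posterior odds = 1.6e-05 / 0.00029137 ≈ 0.0549.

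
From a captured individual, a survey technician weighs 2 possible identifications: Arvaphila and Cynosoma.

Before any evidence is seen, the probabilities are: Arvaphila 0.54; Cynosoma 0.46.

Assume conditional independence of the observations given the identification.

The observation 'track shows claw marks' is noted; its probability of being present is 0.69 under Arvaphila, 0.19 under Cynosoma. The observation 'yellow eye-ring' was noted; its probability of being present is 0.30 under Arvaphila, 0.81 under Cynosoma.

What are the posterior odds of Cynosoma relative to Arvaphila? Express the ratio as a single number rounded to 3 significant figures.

Posterior odds equal prior odds times the likelihood ratio; only the two competing hypotheses matter.
  Cynosoma: 0.46 × 0.19 × 0.81 = 0.070794
  Arvaphila: 0.54 × 0.69 × 0.30 = 0.11178
Odds(Cynosoma : Arvaphila) = 0.070794 / 0.11178 ≈ 0.633.

0.633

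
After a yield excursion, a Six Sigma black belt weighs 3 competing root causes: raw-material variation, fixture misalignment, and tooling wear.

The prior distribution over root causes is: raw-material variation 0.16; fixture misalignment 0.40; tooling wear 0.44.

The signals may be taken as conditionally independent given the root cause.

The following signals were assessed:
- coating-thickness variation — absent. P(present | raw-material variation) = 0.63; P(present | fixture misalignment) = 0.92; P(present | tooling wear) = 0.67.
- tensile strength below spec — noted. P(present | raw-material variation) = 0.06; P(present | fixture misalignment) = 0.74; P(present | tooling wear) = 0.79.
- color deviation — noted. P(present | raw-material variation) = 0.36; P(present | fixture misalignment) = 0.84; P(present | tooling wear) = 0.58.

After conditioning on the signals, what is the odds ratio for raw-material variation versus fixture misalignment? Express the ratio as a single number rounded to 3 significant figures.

0.0643

Unnormalized posterior weight (prior times the signal likelihoods) for each of the two hypotheses (using 1 − P(present | H) for each absent signal):
  raw-material variation: 0.16 × (1 − 0.63) × 0.06 × 0.36 = 0.0012787
  fixture misalignment: 0.40 × (1 − 0.92) × 0.74 × 0.84 = 0.019891
Odds(raw-material variation : fixture misalignment) = 0.0012787 / 0.019891 ≈ 0.0643.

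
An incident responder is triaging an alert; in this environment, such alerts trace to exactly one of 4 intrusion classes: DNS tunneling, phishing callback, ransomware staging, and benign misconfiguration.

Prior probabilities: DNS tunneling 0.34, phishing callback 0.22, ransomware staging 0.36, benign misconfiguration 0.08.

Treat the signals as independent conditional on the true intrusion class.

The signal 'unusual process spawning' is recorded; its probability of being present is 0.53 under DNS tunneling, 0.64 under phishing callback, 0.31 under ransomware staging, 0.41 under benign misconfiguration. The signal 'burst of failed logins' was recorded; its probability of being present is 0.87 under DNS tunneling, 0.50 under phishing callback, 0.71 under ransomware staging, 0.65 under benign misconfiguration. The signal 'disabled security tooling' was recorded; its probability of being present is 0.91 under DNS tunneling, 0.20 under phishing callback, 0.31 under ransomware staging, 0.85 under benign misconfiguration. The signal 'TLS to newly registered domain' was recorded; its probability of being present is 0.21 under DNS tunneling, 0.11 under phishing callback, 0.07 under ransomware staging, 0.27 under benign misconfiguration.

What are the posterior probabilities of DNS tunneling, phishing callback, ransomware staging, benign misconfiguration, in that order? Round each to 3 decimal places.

0.786, 0.041, 0.045, 0.128

By Bayes' rule with conditional independence, the unnormalized weight for each hypothesis is prior × ∏ likelihoods:
  DNS tunneling: 0.34 × 0.53 × 0.87 × 0.91 × 0.21 = 0.02996
  phishing callback: 0.22 × 0.64 × 0.50 × 0.20 × 0.11 = 0.0015488
  ransomware staging: 0.36 × 0.31 × 0.71 × 0.31 × 0.07 = 0.0017194
  benign misconfiguration: 0.08 × 0.41 × 0.65 × 0.85 × 0.27 = 0.0048929
The unnormalized weights sum to 0.038121.
P(DNS tunneling | evidence) = 0.02996 / 0.038121 ≈ 0.786
P(phishing callback | evidence) = 0.0015488 / 0.038121 ≈ 0.041
P(ransomware staging | evidence) = 0.0017194 / 0.038121 ≈ 0.045
P(benign misconfiguration | evidence) = 0.0048929 / 0.038121 ≈ 0.128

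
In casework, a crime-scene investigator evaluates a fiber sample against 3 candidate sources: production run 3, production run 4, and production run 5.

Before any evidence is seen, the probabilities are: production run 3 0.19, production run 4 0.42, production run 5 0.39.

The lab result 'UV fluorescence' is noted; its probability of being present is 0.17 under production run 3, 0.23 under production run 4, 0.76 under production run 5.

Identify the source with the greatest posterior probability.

Multiply each prior by the likelihood of the lab result:
  production run 3: 0.19 × 0.17 = 0.0323
  production run 4: 0.42 × 0.23 = 0.0966
  production run 5: 0.39 × 0.76 = 0.2964
Normalizing constant Z = 0.0323 + 0.0966 + 0.2964 = 0.4253.
P(production run 3 | evidence) ≈ 0.0323 / 0.4253 ≈ 0.076
P(production run 4 | evidence) ≈ 0.0966 / 0.4253 ≈ 0.227
P(production run 5 | evidence) ≈ 0.2964 / 0.4253 ≈ 0.697
The largest is 0.697, so production run 5 is most probable.

production run 5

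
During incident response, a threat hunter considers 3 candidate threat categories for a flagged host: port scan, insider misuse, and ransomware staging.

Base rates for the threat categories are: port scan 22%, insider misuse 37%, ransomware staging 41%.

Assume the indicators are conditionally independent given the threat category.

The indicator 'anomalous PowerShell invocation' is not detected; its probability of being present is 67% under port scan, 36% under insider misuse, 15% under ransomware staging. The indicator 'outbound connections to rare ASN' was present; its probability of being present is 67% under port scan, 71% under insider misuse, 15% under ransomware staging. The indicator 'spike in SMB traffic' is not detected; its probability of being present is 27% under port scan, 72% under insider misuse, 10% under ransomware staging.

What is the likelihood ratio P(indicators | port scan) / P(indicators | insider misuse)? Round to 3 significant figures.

Joint likelihood of the indicator pattern under each hypothesis (using 1 − P(present | H) for each absent indicator):
  port scan: (1 − 0.67) × 0.67 × (1 − 0.27) = 0.1614
  insider misuse: (1 − 0.36) × 0.71 × (1 − 0.72) = 0.12723
Bayes factor = 0.1614 / 0.12723 ≈ 1.27

1.27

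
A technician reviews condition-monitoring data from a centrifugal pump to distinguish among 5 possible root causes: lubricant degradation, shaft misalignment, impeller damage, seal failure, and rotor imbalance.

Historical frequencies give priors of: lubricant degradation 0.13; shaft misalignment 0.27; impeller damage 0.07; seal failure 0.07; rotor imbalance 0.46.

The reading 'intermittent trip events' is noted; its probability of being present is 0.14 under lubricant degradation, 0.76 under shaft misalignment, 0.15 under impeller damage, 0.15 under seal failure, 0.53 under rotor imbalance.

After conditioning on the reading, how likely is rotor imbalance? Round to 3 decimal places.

0.499

By Bayes' rule, the unnormalized weight for each hypothesis is prior × likelihood:
  lubricant degradation: 0.13 × 0.14 = 0.0182
  shaft misalignment: 0.27 × 0.76 = 0.2052
  impeller damage: 0.07 × 0.15 = 0.0105
  seal failure: 0.07 × 0.15 = 0.0105
  rotor imbalance: 0.46 × 0.53 = 0.2438
Normalizing constant Z = 0.0182 + 0.2052 + 0.0105 + 0.0105 + 0.2438 = 0.4882.
P(rotor imbalance | evidence) = 0.2438 / 0.4882 ≈ 0.499.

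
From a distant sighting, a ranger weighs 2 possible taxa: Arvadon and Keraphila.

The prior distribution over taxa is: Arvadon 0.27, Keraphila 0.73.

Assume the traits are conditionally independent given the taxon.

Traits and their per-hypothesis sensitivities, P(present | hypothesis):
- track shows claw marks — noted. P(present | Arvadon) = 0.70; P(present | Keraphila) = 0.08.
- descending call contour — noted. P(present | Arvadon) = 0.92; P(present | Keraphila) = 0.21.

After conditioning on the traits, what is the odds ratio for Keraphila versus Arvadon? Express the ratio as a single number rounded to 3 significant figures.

0.0705

Posterior odds equal prior odds times the likelihood ratio; only the two competing hypotheses matter.
  Keraphila: 0.73 × 0.08 × 0.21 = 0.012264
  Arvadon: 0.27 × 0.70 × 0.92 = 0.17388
Odds(Keraphila : Arvadon) = 0.012264 / 0.17388 ≈ 0.0705.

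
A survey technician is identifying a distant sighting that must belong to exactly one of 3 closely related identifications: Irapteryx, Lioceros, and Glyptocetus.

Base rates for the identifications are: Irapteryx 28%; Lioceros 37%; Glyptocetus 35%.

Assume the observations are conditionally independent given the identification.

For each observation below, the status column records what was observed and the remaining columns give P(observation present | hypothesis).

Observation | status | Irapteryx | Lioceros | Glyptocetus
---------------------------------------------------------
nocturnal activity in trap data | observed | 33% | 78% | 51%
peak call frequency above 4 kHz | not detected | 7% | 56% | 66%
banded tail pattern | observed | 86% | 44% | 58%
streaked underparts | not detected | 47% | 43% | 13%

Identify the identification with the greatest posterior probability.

Irapteryx

By Bayes' rule with conditional independence, the unnormalized weight for each hypothesis is prior × ∏ likelihoods (using 1 − P(present | H) for each absent observation):
  Irapteryx: 0.28 × 0.33 × (1 − 0.07) × 0.86 × (1 − 0.47) = 0.039168
  Lioceros: 0.37 × 0.78 × (1 − 0.56) × 0.44 × (1 − 0.43) = 0.031848
  Glyptocetus: 0.35 × 0.51 × (1 − 0.66) × 0.58 × (1 − 0.13) = 0.030624
Normalizing constant Z = 0.039168 + 0.031848 + 0.030624 = 0.10164.
P(Irapteryx | evidence) ≈ 0.039168 / 0.10164 ≈ 0.385
P(Lioceros | evidence) ≈ 0.031848 / 0.10164 ≈ 0.313
P(Glyptocetus | evidence) ≈ 0.030624 / 0.10164 ≈ 0.301
The largest is 0.385, so Irapteryx is most probable.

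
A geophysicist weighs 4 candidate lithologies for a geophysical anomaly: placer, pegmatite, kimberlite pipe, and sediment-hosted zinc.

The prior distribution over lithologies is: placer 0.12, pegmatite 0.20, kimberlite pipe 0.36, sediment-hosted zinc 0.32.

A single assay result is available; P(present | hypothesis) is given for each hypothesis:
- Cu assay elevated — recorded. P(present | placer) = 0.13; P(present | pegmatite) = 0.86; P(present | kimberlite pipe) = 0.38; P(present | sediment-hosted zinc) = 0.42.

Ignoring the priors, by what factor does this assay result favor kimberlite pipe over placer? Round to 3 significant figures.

The Bayes factor is the ratio of the two likelihoods.
  kimberlite pipe: 0.38
  placer: 0.13
Bayes factor = 0.38 / 0.13 ≈ 2.92

2.92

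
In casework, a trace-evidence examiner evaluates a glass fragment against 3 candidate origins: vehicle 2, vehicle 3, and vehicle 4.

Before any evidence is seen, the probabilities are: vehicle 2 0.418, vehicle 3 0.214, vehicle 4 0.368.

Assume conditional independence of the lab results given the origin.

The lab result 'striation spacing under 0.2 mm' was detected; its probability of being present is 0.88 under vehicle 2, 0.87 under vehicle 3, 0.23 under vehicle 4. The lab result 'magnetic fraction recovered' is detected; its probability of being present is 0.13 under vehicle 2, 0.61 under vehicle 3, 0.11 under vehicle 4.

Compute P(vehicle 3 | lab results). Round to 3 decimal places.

Multiply each prior by the joint likelihood of the lab result pattern:
  vehicle 2: 0.418 × 0.88 × 0.13 = 0.047819
  vehicle 3: 0.214 × 0.87 × 0.61 = 0.11357
  vehicle 4: 0.368 × 0.23 × 0.11 = 0.0093104
The unnormalized weights sum to 0.1707.
P(vehicle 3 | evidence) = 0.11357 / 0.1707 ≈ 0.665.

0.665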